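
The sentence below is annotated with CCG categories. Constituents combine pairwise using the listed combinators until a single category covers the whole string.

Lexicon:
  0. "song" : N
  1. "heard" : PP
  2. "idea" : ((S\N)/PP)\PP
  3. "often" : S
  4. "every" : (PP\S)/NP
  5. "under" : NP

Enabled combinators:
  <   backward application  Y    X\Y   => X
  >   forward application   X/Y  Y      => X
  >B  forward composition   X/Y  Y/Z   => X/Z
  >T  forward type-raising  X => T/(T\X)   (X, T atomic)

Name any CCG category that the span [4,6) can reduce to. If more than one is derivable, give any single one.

PP\S

[0,6] S   >
  [0,1] S/(S\N)   >T
    [0,1] "song" : N
  [1,6] S\N   >
    [1,3] (S\N)/PP   <
      [1,2] "heard" : PP
      [2,3] "idea" : ((S\N)/PP)\PP
    [3,6] PP   <
      [3,4] "often" : S
      [4,6] PP\S   >
        [4,5] "every" : (PP\S)/NP
        [5,6] "under" : NP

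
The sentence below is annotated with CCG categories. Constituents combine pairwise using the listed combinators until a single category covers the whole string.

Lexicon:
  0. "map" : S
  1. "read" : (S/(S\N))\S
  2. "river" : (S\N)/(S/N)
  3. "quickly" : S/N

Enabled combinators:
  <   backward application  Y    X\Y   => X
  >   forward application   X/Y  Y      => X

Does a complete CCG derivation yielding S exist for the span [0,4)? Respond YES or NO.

[0,4] S   >
  [0,2] S/(S\N)   <
    [0,1] "map" : S
    [1,2] "read" : (S/(S\N))\S
  [2,4] S\N   >
    [2,3] "river" : (S\N)/(S/N)
    [3,4] "quickly" : S/N

YES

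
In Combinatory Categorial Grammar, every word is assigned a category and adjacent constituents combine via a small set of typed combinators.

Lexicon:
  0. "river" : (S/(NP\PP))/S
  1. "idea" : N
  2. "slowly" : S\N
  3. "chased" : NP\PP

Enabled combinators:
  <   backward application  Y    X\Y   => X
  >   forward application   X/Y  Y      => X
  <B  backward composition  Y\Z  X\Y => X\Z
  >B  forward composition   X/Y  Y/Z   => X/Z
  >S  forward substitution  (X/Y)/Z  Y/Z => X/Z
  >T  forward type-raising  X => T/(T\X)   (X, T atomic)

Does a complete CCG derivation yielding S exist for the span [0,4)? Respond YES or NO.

YES

[0,4] S   >
  [0,3] S/(NP\PP)   >
    [0,1] "river" : (S/(NP\PP))/S
    [1,3] S   >
      [1,2] S/(S\N)   >T
        [1,2] "idea" : N
      [2,3] "slowly" : S\N
  [3,4] "chased" : NP\PP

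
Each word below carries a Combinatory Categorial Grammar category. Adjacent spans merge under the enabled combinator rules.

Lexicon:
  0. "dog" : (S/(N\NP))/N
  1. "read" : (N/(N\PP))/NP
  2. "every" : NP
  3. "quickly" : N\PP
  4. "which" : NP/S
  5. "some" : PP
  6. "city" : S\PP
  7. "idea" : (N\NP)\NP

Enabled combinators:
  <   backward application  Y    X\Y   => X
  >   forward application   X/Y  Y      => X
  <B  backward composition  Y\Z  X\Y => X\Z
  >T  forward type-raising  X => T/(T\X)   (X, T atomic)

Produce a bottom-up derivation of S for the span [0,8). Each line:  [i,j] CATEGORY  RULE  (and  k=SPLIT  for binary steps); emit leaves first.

[0,1] (S/(N\NP))/N  lex  "dog"
[1,2] (N/(N\PP))/NP  lex  "read"
[2,3] NP  lex  "every"
[1,3] N/(N\PP)  >  k=2
[3,4] N\PP  lex  "quickly"
[1,4] N  >  k=3
[0,4] S/(N\NP)  >  k=1
[4,5] NP/S  lex  "which"
[5,6] PP  lex  "some"
[6,7] S\PP  lex  "city"
[5,7] S  <  k=6
[4,7] NP  >  k=5
[7,8] (N\NP)\NP  lex  "idea"
[4,8] N\NP  <  k=7
[0,8] S  >  k=4

[0,8] S   >
  [0,4] S/(N\NP)   >
    [0,1] "dog" : (S/(N\NP))/N
    [1,4] N   >
      [1,3] N/(N\PP)   >
        [1,2] "read" : (N/(N\PP))/NP
        [2,3] "every" : NP
      [3,4] "quickly" : N\PP
  [4,8] N\NP   <
    [4,7] NP   >
      [4,5] "which" : NP/S
      [5,7] S   <
        [5,6] "some" : PP
        [6,7] "city" : S\PP
    [7,8] "idea" : (N\NP)\NP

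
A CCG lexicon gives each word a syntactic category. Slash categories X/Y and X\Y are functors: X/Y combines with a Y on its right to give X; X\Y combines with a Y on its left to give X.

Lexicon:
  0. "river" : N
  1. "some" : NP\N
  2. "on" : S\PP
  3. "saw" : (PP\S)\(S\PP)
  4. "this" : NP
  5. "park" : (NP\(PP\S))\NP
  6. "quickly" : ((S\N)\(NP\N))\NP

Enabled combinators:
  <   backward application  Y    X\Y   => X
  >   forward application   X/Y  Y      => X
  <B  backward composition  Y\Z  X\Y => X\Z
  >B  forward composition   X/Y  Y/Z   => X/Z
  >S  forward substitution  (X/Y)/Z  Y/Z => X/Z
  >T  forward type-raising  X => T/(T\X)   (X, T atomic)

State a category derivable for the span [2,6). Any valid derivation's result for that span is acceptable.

[0,7] S   <
  [0,1] "river" : N
  [1,7] S\N   <
    [1,2] "some" : NP\N
    [2,7] (S\N)\(NP\N)   <
      [2,6] NP   <
        [2,4] PP\S   <
          [2,3] "on" : S\PP
          [3,4] "saw" : (PP\S)\(S\PP)
        [4,6] NP\(PP\S)   <
          [4,5] "this" : NP
          [5,6] "park" : (NP\(PP\S))\NP
      [6,7] "quickly" : ((S\N)\(NP\N))\NP

NP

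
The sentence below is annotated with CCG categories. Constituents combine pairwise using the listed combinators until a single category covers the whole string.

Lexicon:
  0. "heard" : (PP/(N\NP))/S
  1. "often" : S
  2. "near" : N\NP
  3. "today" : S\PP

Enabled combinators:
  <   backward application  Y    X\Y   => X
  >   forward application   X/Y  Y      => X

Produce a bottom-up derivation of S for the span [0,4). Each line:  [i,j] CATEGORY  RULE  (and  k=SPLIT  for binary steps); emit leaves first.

[0,1] (PP/(N\NP))/S  lex  "heard"
[1,2] S  lex  "often"
[0,2] PP/(N\NP)  >  k=1
[2,3] N\NP  lex  "near"
[0,3] PP  >  k=2
[3,4] S\PP  lex  "today"
[0,4] S  <  k=3

[0,4] S   <
  [0,3] PP   >
    [0,2] PP/(N\NP)   >
      [0,1] "heard" : (PP/(N\NP))/S
      [1,2] "often" : S
    [2,3] "near" : N\NP
  [3,4] "today" : S\PP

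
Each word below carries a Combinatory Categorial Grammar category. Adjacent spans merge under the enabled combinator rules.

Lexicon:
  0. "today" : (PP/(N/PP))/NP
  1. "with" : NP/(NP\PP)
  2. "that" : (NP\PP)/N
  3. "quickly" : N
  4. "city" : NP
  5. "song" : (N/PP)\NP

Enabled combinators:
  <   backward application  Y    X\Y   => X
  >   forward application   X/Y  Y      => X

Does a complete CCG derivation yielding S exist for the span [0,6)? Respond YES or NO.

(PP/(N/PP))/NP NP/(NP\PP) (NP\PP)/N N NP (N/PP)\NP
CKY chart[0,6] = {PP}; S ∉ chart

NO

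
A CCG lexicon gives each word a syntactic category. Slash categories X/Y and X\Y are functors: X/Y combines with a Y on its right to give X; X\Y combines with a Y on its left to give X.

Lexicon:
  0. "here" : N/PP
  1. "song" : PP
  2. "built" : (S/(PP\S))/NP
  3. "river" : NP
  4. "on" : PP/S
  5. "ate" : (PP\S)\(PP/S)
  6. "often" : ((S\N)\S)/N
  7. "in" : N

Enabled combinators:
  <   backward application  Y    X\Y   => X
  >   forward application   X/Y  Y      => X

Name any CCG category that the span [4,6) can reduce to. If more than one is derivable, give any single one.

PP\S

[0,8] S   <
  [0,2] N   >
    [0,1] "here" : N/PP
    [1,2] "song" : PP
  [2,8] S\N   <
    [2,6] S   >
      [2,4] S/(PP\S)   >
        [2,3] "built" : (S/(PP\S))/NP
        [3,4] "river" : NP
      [4,6] PP\S   <
        [4,5] "on" : PP/S
        [5,6] "ate" : (PP\S)\(PP/S)
    [6,8] (S\N)\S   >
      [6,7] "often" : ((S\N)\S)/N
      [7,8] "in" : N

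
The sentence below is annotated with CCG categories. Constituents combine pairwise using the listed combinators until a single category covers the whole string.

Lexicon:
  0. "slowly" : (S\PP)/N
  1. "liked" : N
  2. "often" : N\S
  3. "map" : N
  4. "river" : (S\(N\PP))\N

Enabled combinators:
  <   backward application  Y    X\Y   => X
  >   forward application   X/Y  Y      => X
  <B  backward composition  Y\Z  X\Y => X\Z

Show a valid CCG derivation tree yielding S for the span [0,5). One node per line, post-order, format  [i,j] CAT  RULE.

[0,1] (S\PP)/N  lex  "slowly"
[1,2] N  lex  "liked"
[0,2] S\PP  >  k=1
[2,3] N\S  lex  "often"
[0,3] N\PP  <B  k=2
[3,4] N  lex  "map"
[4,5] (S\(N\PP))\N  lex  "river"
[3,5] S\(N\PP)  <  k=4
[0,5] S  <  k=3

[0,5] S   <
  [0,3] N\PP   <B
    [0,2] S\PP   >
      [0,1] "slowly" : (S\PP)/N
      [1,2] "liked" : N
    [2,3] "often" : N\S
  [3,5] S\(N\PP)   <
    [3,4] "map" : N
    [4,5] "river" : (S\(N\PP))\N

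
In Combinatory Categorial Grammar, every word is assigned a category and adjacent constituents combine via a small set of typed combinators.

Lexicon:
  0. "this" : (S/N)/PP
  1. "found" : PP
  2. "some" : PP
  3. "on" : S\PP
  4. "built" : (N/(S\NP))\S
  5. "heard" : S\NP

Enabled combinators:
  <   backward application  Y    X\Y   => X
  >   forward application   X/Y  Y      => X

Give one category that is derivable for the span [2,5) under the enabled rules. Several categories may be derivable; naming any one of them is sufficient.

[0,6] S   >
  [0,2] S/N   >
    [0,1] "this" : (S/N)/PP
    [1,2] "found" : PP
  [2,6] N   >
    [2,5] N/(S\NP)   <
      [2,4] S   <
        [2,3] "some" : PP
        [3,4] "on" : S\PP
      [4,5] "built" : (N/(S\NP))\S
    [5,6] "heard" : S\NP

N/(S\NP)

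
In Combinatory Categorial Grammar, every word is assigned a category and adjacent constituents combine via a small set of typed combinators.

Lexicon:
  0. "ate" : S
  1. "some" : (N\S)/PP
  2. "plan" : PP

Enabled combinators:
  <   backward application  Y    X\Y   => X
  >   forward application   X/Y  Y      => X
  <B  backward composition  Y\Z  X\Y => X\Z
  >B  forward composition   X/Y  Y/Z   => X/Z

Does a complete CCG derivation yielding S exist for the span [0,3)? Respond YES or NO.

S (N\S)/PP PP
CKY chart[0,3] = {N}; S ∉ chart

NO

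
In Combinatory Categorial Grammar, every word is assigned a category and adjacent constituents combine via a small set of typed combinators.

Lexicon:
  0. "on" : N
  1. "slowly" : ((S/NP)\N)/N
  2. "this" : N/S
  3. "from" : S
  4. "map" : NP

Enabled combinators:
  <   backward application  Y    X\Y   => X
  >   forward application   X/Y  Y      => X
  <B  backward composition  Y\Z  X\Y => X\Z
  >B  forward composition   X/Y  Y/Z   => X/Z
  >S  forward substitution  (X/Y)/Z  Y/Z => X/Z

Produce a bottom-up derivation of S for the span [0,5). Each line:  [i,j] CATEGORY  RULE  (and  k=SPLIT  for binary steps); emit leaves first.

[0,5] S   >
  [0,4] S/NP   <
    [0,1] "on" : N
    [1,4] (S/NP)\N   >
      [1,2] "slowly" : ((S/NP)\N)/N
      [2,4] N   >
        [2,3] "this" : N/S
        [3,4] "from" : S
  [4,5] "map" : NP

[0,1] N  lex  "on"
[1,2] ((S/NP)\N)/N  lex  "slowly"
[2,3] N/S  lex  "this"
[3,4] S  lex  "from"
[2,4] N  >  k=3
[1,4] (S/NP)\N  >  k=2
[0,4] S/NP  <  k=1
[4,5] NP  lex  "map"
[0,5] S  >  k=4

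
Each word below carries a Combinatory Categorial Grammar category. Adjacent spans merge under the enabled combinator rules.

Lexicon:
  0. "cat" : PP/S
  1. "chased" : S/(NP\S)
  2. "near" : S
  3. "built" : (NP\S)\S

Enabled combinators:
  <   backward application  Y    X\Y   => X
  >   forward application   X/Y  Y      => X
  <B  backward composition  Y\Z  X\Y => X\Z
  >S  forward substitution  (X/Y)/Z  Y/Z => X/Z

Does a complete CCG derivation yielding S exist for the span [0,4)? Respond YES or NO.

PP/S S/(NP\S) S (NP\S)\S
CKY chart[0,4] = {PP}; S ∉ chart

NO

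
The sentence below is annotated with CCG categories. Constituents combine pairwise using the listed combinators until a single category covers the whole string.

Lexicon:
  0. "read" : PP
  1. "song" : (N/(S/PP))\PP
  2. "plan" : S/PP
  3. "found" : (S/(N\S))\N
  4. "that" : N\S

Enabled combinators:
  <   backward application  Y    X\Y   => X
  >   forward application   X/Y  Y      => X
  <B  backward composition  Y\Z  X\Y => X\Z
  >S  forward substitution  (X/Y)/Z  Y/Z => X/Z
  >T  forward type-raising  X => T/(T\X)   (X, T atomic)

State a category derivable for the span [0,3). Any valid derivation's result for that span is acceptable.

N

[0,5] S   >
  [0,4] S/(N\S)   <
    [0,3] N   >
      [0,2] N/(S/PP)   <
        [0,1] "read" : PP
        [1,2] "song" : (N/(S/PP))\PP
      [2,3] "plan" : S/PP
    [3,4] "found" : (S/(N\S))\N
  [4,5] "that" : N\S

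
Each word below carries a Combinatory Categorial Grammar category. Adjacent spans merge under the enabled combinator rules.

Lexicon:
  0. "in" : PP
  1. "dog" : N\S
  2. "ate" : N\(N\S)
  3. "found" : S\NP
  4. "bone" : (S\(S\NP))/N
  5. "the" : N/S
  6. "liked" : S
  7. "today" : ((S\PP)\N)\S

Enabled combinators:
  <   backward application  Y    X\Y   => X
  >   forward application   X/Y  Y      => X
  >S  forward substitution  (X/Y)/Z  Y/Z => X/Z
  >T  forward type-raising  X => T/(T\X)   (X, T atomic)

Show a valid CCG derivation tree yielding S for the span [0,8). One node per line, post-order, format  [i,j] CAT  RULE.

[0,1] PP  lex  "in"
[1,2] N\S  lex  "dog"
[2,3] N\(N\S)  lex  "ate"
[1,3] N  <  k=2
[3,4] S\NP  lex  "found"
[4,5] (S\(S\NP))/N  lex  "bone"
[5,6] N/S  lex  "the"
[6,7] S  lex  "liked"
[5,7] N  >  k=6
[4,7] S\(S\NP)  >  k=5
[3,7] S  <  k=4
[7,8] ((S\PP)\N)\S  lex  "today"
[3,8] (S\PP)\N  <  k=7
[1,8] S\PP  <  k=3
[0,8] S  <  k=1

[0,8] S   <
  [0,1] "in" : PP
  [1,8] S\PP   <
    [1,3] N   <
      [1,2] "dog" : N\S
      [2,3] "ate" : N\(N\S)
    [3,8] (S\PP)\N   <
      [3,7] S   <
        [3,4] "found" : S\NP
        [4,7] S\(S\NP)   >
          [4,5] "bone" : (S\(S\NP))/N
          [5,7] N   >
            [5,6] "the" : N/S
            [6,7] "liked" : S
      [7,8] "today" : ((S\PP)\N)\S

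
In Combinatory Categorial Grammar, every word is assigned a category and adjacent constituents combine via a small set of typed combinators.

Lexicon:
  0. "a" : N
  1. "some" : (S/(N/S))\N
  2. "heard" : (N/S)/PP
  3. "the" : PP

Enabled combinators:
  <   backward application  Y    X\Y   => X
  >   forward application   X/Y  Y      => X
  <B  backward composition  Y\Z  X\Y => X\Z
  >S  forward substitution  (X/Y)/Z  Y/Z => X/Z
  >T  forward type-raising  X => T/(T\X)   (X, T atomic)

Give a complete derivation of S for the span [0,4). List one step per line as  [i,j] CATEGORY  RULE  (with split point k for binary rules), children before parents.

[0,4] S   >
  [0,2] S/(N/S)   <
    [0,1] "a" : N
    [1,2] "some" : (S/(N/S))\N
  [2,4] N/S   >
    [2,3] "heard" : (N/S)/PP
    [3,4] "the" : PP

[0,1] N  lex  "a"
[1,2] (S/(N/S))\N  lex  "some"
[0,2] S/(N/S)  <  k=1
[2,3] (N/S)/PP  lex  "heard"
[3,4] PP  lex  "the"
[2,4] N/S  >  k=3
[0,4] S  >  k=2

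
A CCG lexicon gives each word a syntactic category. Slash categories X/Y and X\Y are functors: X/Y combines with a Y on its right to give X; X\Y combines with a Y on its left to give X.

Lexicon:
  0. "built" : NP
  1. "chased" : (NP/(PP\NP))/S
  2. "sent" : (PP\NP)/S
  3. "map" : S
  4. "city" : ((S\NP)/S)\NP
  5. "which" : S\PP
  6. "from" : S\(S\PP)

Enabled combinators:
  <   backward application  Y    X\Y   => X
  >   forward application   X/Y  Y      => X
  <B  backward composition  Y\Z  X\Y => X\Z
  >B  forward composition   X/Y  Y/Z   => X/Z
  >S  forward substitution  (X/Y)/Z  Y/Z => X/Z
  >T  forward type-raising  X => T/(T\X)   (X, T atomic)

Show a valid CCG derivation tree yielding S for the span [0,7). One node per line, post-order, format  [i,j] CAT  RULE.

[0,1] NP  lex  "built"
[1,2] (NP/(PP\NP))/S  lex  "chased"
[2,3] (PP\NP)/S  lex  "sent"
[1,3] NP/S  >S  k=2
[3,4] S  lex  "map"
[1,4] NP  >  k=3
[4,5] ((S\NP)/S)\NP  lex  "city"
[1,5] (S\NP)/S  <  k=4
[5,6] S\PP  lex  "which"
[6,7] S\(S\PP)  lex  "from"
[5,7] S  <  k=6
[1,7] S\NP  >  k=5
[0,7] S  <  k=1

[0,7] S   <
  [0,1] "built" : NP
  [1,7] S\NP   >
    [1,5] (S\NP)/S   <
      [1,4] NP   >
        [1,3] NP/S   >S
          [1,2] "chased" : (NP/(PP\NP))/S
          [2,3] "sent" : (PP\NP)/S
        [3,4] "map" : S
      [4,5] "city" : ((S\NP)/S)\NP
    [5,7] S   <
      [5,6] "which" : S\PP
      [6,7] "from" : S\(S\PP)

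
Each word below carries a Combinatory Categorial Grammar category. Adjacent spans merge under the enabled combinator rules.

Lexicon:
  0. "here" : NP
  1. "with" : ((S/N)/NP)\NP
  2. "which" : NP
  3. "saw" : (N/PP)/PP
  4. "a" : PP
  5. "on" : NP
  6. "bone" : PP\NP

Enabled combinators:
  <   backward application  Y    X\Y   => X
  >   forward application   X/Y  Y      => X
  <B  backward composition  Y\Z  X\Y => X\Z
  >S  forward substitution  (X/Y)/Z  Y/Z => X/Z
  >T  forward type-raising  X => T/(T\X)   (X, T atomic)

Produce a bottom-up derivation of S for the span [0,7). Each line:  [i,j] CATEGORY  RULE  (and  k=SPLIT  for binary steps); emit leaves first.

[0,1] NP  lex  "here"
[1,2] ((S/N)/NP)\NP  lex  "with"
[0,2] (S/N)/NP  <  k=1
[2,3] NP  lex  "which"
[0,3] S/N  >  k=2
[3,4] (N/PP)/PP  lex  "saw"
[4,5] PP  lex  "a"
[3,5] N/PP  >  k=4
[5,6] NP  lex  "on"
[6,7] PP\NP  lex  "bone"
[5,7] PP  <  k=6
[3,7] N  >  k=5
[0,7] S  >  k=3

[0,7] S   >
  [0,3] S/N   >
    [0,2] (S/N)/NP   <
      [0,1] "here" : NP
      [1,2] "with" : ((S/N)/NP)\NP
    [2,3] "which" : NP
  [3,7] N   >
    [3,5] N/PP   >
      [3,4] "saw" : (N/PP)/PP
      [4,5] "a" : PP
    [5,7] PP   <
      [5,6] "on" : NP
      [6,7] "bone" : PP\NP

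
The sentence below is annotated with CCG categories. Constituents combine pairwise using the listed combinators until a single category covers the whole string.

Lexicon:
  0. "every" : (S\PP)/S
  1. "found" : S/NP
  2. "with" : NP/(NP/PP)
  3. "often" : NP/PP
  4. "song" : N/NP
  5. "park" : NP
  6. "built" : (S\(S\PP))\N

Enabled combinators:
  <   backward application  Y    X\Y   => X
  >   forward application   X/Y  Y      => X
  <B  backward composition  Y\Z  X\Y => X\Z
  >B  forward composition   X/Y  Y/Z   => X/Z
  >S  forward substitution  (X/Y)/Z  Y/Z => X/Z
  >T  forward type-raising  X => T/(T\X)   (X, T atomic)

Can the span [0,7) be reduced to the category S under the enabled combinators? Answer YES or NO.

[0,7] S   <
  [0,4] S\PP   >
    [0,1] "every" : (S\PP)/S
    [1,4] S   >
      [1,2] "found" : S/NP
      [2,4] NP   >
        [2,3] "with" : NP/(NP/PP)
        [3,4] "often" : NP/PP
  [4,7] S\(S\PP)   <
    [4,6] N   >
      [4,5] "song" : N/NP
      [5,6] "park" : NP
    [6,7] "built" : (S\(S\PP))\N

YES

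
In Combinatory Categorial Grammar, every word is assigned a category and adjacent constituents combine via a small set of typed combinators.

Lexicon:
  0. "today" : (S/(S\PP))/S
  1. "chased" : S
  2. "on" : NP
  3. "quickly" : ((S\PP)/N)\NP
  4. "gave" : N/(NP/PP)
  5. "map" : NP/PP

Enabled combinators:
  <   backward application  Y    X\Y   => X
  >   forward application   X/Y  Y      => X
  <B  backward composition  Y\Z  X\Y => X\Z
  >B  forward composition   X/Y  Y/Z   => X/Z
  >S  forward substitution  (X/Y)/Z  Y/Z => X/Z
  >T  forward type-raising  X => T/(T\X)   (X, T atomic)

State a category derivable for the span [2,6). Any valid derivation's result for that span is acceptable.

S\PP

[0,6] S   >
  [0,2] S/(S\PP)   >
    [0,1] "today" : (S/(S\PP))/S
    [1,2] "chased" : S
  [2,6] S\PP   >
    [2,4] (S\PP)/N   <
      [2,3] "on" : NP
      [3,4] "quickly" : ((S\PP)/N)\NP
    [4,6] N   >
      [4,5] "gave" : N/(NP/PP)
      [5,6] "map" : NP/PP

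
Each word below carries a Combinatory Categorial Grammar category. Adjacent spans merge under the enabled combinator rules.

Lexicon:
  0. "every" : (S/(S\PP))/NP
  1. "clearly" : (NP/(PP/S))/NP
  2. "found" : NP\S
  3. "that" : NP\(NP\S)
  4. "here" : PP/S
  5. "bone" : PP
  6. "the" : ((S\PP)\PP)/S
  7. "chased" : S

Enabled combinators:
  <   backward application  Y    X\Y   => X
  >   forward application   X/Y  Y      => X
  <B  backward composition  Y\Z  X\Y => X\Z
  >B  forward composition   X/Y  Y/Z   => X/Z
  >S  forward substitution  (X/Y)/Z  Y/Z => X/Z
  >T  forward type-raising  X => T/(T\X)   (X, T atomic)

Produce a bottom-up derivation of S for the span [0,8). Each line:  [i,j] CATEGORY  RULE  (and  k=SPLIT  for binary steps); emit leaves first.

[0,1] (S/(S\PP))/NP  lex  "every"
[1,2] (NP/(PP/S))/NP  lex  "clearly"
[2,3] NP\S  lex  "found"
[3,4] NP\(NP\S)  lex  "that"
[2,4] NP  <  k=3
[1,4] NP/(PP/S)  >  k=2
[4,5] PP/S  lex  "here"
[1,5] NP  >  k=4
[0,5] S/(S\PP)  >  k=1
[5,6] PP  lex  "bone"
[6,7] ((S\PP)\PP)/S  lex  "the"
[7,8] S  lex  "chased"
[6,8] (S\PP)\PP  >  k=7
[5,8] S\PP  <  k=6
[0,8] S  >  k=5

[0,8] S   >
  [0,5] S/(S\PP)   >
    [0,1] "every" : (S/(S\PP))/NP
    [1,5] NP   >
      [1,4] NP/(PP/S)   >
        [1,2] "clearly" : (NP/(PP/S))/NP
        [2,4] NP   <
          [2,3] "found" : NP\S
          [3,4] "that" : NP\(NP\S)
      [4,5] "here" : PP/S
  [5,8] S\PP   <
    [5,6] "bone" : PP
    [6,8] (S\PP)\PP   >
      [6,7] "the" : ((S\PP)\PP)/S
      [7,8] "chased" : S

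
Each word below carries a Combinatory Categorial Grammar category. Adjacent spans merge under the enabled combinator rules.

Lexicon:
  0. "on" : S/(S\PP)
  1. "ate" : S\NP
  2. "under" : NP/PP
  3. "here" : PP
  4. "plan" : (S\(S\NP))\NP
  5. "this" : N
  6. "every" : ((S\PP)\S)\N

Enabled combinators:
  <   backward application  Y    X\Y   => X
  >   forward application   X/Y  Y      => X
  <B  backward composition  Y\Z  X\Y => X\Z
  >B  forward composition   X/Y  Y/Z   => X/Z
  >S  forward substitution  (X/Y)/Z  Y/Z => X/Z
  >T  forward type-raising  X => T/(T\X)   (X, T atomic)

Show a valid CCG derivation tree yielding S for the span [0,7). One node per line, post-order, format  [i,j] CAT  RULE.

[0,7] S   >
  [0,1] "on" : S/(S\PP)
  [1,7] S\PP   <
    [1,5] S   <
      [1,2] "ate" : S\NP
      [2,5] S\(S\NP)   <
        [2,4] NP   >
          [2,3] "under" : NP/PP
          [3,4] "here" : PP
        [4,5] "plan" : (S\(S\NP))\NP
    [5,7] (S\PP)\S   <
      [5,6] "this" : N
      [6,7] "every" : ((S\PP)\S)\N

[0,1] S/(S\PP)  lex  "on"
[1,2] S\NP  lex  "ate"
[2,3] NP/PP  lex  "under"
[3,4] PP  lex  "here"
[2,4] NP  >  k=3
[4,5] (S\(S\NP))\NP  lex  "plan"
[2,5] S\(S\NP)  <  k=4
[1,5] S  <  k=2
[5,6] N  lex  "this"
[6,7] ((S\PP)\S)\N  lex  "every"
[5,7] (S\PP)\S  <  k=6
[1,7] S\PP  <  k=5
[0,7] S  >  k=1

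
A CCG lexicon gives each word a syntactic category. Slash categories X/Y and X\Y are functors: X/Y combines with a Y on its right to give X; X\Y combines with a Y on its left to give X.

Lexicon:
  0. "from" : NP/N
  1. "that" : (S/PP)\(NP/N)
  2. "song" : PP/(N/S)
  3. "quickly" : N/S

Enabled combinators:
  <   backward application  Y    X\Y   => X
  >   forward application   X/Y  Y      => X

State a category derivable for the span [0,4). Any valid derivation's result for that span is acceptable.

[0,4] S   >
  [0,2] S/PP   <
    [0,1] "from" : NP/N
    [1,2] "that" : (S/PP)\(NP/N)
  [2,4] PP   >
    [2,3] "song" : PP/(N/S)
    [3,4] "quickly" : N/S

S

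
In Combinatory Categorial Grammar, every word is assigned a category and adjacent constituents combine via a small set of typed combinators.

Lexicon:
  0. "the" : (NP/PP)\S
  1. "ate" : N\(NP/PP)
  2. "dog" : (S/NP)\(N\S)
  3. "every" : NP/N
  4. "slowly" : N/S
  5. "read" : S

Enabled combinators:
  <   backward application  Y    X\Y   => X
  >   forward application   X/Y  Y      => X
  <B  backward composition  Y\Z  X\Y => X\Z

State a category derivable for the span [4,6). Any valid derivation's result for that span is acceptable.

N

[0,6] S   >
  [0,3] S/NP   <
    [0,2] N\S   <B
      [0,1] "the" : (NP/PP)\S
      [1,2] "ate" : N\(NP/PP)
    [2,3] "dog" : (S/NP)\(N\S)
  [3,6] NP   >
    [3,4] "every" : NP/N
    [4,6] N   >
      [4,5] "slowly" : N/S
      [5,6] "read" : S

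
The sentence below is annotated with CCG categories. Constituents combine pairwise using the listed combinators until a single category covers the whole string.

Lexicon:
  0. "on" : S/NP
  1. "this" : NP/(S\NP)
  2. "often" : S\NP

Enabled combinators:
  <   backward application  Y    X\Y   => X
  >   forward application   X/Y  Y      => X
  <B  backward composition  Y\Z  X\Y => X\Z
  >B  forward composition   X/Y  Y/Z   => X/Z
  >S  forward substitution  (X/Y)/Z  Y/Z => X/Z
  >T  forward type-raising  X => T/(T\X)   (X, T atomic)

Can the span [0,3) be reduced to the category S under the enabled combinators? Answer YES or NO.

YES

[0,3] S   >
  [0,1] "on" : S/NP
  [1,3] NP   >
    [1,2] "this" : NP/(S\NP)
    [2,3] "often" : S\NP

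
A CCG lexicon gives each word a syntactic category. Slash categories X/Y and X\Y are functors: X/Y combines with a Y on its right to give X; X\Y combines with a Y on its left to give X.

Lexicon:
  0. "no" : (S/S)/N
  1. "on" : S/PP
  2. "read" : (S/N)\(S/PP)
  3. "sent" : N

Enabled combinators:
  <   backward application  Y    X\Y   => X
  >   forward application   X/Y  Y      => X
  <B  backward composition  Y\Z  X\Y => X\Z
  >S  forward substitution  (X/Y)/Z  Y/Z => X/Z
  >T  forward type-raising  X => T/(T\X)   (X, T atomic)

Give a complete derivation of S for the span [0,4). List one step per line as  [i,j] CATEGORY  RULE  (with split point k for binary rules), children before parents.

[0,1] (S/S)/N  lex  "no"
[1,2] S/PP  lex  "on"
[2,3] (S/N)\(S/PP)  lex  "read"
[1,3] S/N  <  k=2
[0,3] S/N  >S  k=1
[3,4] N  lex  "sent"
[0,4] S  >  k=3

[0,4] S   >
  [0,3] S/N   >S
    [0,1] "no" : (S/S)/N
    [1,3] S/N   <
      [1,2] "on" : S/PP
      [2,3] "read" : (S/N)\(S/PP)
  [3,4] "sent" : N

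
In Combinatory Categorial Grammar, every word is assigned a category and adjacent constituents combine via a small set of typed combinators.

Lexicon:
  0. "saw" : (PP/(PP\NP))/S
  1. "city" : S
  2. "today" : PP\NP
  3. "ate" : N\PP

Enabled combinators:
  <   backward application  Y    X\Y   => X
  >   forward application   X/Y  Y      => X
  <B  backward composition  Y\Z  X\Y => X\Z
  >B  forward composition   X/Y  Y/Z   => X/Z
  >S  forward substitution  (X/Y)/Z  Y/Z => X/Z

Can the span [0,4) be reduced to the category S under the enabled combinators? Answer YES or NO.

NO

(PP/(PP\NP))/S S PP\NP N\PP
CKY chart[0,4] = {N}; S ∉ chart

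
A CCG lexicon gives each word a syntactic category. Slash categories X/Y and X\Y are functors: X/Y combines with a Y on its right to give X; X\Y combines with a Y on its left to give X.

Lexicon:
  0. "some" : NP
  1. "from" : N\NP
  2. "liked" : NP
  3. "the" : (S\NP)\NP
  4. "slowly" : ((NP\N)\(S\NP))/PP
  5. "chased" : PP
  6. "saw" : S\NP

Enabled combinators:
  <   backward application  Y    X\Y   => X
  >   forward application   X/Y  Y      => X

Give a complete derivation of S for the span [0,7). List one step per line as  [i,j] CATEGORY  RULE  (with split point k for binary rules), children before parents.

[0,7] S   <
  [0,6] NP   <
    [0,2] N   <
      [0,1] "some" : NP
      [1,2] "from" : N\NP
    [2,6] NP\N   <
      [2,4] S\NP   <
        [2,3] "liked" : NP
        [3,4] "the" : (S\NP)\NP
      [4,6] (NP\N)\(S\NP)   >
        [4,5] "slowly" : ((NP\N)\(S\NP))/PP
        [5,6] "chased" : PP
  [6,7] "saw" : S\NP

[0,1] NP  lex  "some"
[1,2] N\NP  lex  "from"
[0,2] N  <  k=1
[2,3] NP  lex  "liked"
[3,4] (S\NP)\NP  lex  "the"
[2,4] S\NP  <  k=3
[4,5] ((NP\N)\(S\NP))/PP  lex  "slowly"
[5,6] PP  lex  "chased"
[4,6] (NP\N)\(S\NP)  >  k=5
[2,6] NP\N  <  k=4
[0,6] NP  <  k=2
[6,7] S\NP  lex  "saw"
[0,7] S  <  k=6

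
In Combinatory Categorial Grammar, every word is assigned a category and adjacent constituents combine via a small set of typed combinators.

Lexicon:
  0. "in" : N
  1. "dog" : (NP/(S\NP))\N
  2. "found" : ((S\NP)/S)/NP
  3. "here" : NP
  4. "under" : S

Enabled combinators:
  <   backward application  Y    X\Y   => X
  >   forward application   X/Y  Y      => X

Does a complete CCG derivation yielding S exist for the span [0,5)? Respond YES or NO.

N (NP/(S\NP))\N ((S\NP)/S)/NP NP S
CKY chart[0,5] = {NP}; S ∉ chart

NO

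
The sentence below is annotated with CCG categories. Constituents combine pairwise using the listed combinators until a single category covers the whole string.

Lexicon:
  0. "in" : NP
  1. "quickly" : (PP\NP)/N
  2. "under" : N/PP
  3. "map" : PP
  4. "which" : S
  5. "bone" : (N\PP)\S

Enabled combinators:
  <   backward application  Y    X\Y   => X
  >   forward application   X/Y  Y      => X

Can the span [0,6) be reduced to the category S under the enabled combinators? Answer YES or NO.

NP (PP\NP)/N N/PP PP S (N\PP)\S
CKY chart[0,6] = {N}; S ∉ chart

NO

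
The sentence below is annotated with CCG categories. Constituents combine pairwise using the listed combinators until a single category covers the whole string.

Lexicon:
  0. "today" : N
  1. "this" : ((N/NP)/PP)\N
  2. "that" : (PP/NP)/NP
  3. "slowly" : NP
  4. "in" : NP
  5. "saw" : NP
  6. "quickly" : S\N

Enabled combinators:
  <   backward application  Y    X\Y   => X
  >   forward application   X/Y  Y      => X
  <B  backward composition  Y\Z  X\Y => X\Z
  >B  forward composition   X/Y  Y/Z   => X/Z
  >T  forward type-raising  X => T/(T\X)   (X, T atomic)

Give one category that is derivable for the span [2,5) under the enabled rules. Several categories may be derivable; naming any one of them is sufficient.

[0,7] S   <
  [0,6] N   >
    [0,5] N/NP   >
      [0,2] (N/NP)/PP   <
        [0,1] "today" : N
        [1,2] "this" : ((N/NP)/PP)\N
      [2,5] PP   >
        [2,4] PP/NP   >
          [2,3] "that" : (PP/NP)/NP
          [3,4] "slowly" : NP
        [4,5] "in" : NP
    [5,6] "saw" : NP
  [6,7] "quickly" : S\N

PP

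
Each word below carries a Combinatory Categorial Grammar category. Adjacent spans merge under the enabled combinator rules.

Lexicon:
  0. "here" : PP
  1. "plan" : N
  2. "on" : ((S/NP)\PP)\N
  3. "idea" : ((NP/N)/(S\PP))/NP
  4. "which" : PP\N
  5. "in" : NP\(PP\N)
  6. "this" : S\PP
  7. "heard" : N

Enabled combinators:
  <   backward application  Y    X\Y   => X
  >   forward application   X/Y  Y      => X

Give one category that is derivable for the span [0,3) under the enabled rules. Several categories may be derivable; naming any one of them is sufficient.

S/NP

[0,8] S   >
  [0,3] S/NP   <
    [0,1] "here" : PP
    [1,3] (S/NP)\PP   <
      [1,2] "plan" : N
      [2,3] "on" : ((S/NP)\PP)\N
  [3,8] NP   >
    [3,7] NP/N   >
      [3,6] (NP/N)/(S\PP)   >
        [3,4] "idea" : ((NP/N)/(S\PP))/NP
        [4,6] NP   <
          [4,5] "which" : PP\N
          [5,6] "in" : NP\(PP\N)
      [6,7] "this" : S\PP
    [7,8] "heard" : N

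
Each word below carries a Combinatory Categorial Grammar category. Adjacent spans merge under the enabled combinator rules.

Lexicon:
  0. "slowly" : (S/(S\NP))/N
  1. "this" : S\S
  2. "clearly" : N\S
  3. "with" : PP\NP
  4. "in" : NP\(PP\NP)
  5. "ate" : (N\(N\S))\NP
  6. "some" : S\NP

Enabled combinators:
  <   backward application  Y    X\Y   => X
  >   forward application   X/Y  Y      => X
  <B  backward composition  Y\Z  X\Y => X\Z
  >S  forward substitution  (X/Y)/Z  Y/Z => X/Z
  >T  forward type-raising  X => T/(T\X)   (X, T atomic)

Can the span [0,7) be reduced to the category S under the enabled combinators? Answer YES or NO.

YES

[0,7] S   >
  [0,6] S/(S\NP)   >
    [0,1] "slowly" : (S/(S\NP))/N
    [1,6] N   <
      [1,3] N\S   <B
        [1,2] "this" : S\S
        [2,3] "clearly" : N\S
      [3,6] N\(N\S)   <
        [3,5] NP   <
          [3,4] "with" : PP\NP
          [4,5] "in" : NP\(PP\NP)
        [5,6] "ate" : (N\(N\S))\NP
  [6,7] "some" : S\NP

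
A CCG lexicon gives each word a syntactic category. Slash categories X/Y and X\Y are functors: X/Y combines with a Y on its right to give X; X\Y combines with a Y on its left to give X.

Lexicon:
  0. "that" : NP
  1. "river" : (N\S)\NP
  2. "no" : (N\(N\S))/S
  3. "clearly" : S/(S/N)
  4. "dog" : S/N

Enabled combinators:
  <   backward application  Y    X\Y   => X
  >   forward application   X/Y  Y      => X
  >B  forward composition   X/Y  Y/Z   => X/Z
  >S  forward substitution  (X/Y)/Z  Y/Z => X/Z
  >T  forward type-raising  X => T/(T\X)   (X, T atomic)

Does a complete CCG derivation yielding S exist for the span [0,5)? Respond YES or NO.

NO

NP (N\S)\NP (N\(N\S))/S S/(S/N) S/N
CKY chart[0,5] = {N, N/(N\N), NP/(NP\N), PP/(PP\N), S/(S\N)}; S ∉ chart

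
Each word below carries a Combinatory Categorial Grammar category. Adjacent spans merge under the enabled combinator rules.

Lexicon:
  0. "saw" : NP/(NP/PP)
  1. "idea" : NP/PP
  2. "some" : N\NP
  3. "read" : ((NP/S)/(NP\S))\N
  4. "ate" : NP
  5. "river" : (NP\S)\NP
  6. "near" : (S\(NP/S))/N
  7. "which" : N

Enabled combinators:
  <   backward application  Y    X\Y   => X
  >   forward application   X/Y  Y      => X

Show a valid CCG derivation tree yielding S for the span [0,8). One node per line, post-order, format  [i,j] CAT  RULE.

[0,8] S   <
  [0,6] NP/S   >
    [0,4] (NP/S)/(NP\S)   <
      [0,3] N   <
        [0,2] NP   >
          [0,1] "saw" : NP/(NP/PP)
          [1,2] "idea" : NP/PP
        [2,3] "some" : N\NP
      [3,4] "read" : ((NP/S)/(NP\S))\N
    [4,6] NP\S   <
      [4,5] "ate" : NP
      [5,6] "river" : (NP\S)\NP
  [6,8] S\(NP/S)   >
    [6,7] "near" : (S\(NP/S))/N
    [7,8] "which" : N

[0,1] NP/(NP/PP)  lex  "saw"
[1,2] NP/PP  lex  "idea"
[0,2] NP  >  k=1
[2,3] N\NP  lex  "some"
[0,3] N  <  k=2
[3,4] ((NP/S)/(NP\S))\N  lex  "read"
[0,4] (NP/S)/(NP\S)  <  k=3
[4,5] NP  lex  "ate"
[5,6] (NP\S)\NP  lex  "river"
[4,6] NP\S  <  k=5
[0,6] NP/S  >  k=4
[6,7] (S\(NP/S))/N  lex  "near"
[7,8] N  lex  "which"
[6,8] S\(NP/S)  >  k=7
[0,8] S  <  k=6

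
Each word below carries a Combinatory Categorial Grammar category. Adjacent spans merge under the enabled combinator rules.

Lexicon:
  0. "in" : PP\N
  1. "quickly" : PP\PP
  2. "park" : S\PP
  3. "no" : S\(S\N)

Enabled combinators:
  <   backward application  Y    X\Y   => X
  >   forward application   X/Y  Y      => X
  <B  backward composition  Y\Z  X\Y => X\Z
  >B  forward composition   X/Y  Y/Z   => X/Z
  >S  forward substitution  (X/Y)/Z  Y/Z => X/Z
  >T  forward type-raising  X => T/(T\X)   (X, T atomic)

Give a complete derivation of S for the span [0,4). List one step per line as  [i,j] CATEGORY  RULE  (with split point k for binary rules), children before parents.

[0,1] PP\N  lex  "in"
[1,2] PP\PP  lex  "quickly"
[2,3] S\PP  lex  "park"
[1,3] S\PP  <B  k=2
[0,3] S\N  <B  k=1
[3,4] S\(S\N)  lex  "no"
[0,4] S  <  k=3

[0,4] S   <
  [0,3] S\N   <B
    [0,1] "in" : PP\N
    [1,3] S\PP   <B
      [1,2] "quickly" : PP\PP
      [2,3] "park" : S\PP
  [3,4] "no" : S\(S\N)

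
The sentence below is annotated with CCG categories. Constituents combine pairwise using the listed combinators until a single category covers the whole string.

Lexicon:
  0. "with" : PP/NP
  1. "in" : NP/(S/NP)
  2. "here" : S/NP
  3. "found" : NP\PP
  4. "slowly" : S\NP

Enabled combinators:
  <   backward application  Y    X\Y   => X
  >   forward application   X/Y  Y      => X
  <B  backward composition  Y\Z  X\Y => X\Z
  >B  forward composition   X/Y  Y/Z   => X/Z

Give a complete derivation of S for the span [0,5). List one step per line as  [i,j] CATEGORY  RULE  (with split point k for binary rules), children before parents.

[0,1] PP/NP  lex  "with"
[1,2] NP/(S/NP)  lex  "in"
[2,3] S/NP  lex  "here"
[1,3] NP  >  k=2
[0,3] PP  >  k=1
[3,4] NP\PP  lex  "found"
[4,5] S\NP  lex  "slowly"
[3,5] S\PP  <B  k=4
[0,5] S  <  k=3

[0,5] S   <
  [0,3] PP   >
    [0,1] "with" : PP/NP
    [1,3] NP   >
      [1,2] "in" : NP/(S/NP)
      [2,3] "here" : S/NP
  [3,5] S\PP   <B
    [3,4] "found" : NP\PP
    [4,5] "slowly" : S\NP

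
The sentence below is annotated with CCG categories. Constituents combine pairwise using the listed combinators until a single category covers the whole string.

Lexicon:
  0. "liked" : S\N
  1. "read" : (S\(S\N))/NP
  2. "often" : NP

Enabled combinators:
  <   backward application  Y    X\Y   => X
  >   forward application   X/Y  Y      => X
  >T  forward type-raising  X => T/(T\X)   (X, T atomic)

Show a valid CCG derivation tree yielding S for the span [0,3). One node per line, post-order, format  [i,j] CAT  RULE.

[0,3] S   <
  [0,1] "liked" : S\N
  [1,3] S\(S\N)   >
    [1,2] "read" : (S\(S\N))/NP
    [2,3] "often" : NP

[0,1] S\N  lex  "liked"
[1,2] (S\(S\N))/NP  lex  "read"
[2,3] NP  lex  "often"
[1,3] S\(S\N)  >  k=2
[0,3] S  <  k=1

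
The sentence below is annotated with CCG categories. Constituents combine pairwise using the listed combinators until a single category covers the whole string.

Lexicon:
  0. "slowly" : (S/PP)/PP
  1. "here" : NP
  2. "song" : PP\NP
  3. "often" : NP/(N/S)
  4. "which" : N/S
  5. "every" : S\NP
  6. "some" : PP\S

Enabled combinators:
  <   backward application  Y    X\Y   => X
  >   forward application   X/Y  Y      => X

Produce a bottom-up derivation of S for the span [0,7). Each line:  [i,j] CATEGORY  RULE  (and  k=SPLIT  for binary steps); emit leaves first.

[0,7] S   >
  [0,3] S/PP   >
    [0,1] "slowly" : (S/PP)/PP
    [1,3] PP   <
      [1,2] "here" : NP
      [2,3] "song" : PP\NP
  [3,7] PP   <
    [3,6] S   <
      [3,5] NP   >
        [3,4] "often" : NP/(N/S)
        [4,5] "which" : N/S
      [5,6] "every" : S\NP
    [6,7] "some" : PP\S

[0,1] (S/PP)/PP  lex  "slowly"
[1,2] NP  lex  "here"
[2,3] PP\NP  lex  "song"
[1,3] PP  <  k=2
[0,3] S/PP  >  k=1
[3,4] NP/(N/S)  lex  "often"
[4,5] N/S  lex  "which"
[3,5] NP  >  k=4
[5,6] S\NP  lex  "every"
[3,6] S  <  k=5
[6,7] PP\S  lex  "some"
[3,7] PP  <  k=6
[0,7] S  >  k=3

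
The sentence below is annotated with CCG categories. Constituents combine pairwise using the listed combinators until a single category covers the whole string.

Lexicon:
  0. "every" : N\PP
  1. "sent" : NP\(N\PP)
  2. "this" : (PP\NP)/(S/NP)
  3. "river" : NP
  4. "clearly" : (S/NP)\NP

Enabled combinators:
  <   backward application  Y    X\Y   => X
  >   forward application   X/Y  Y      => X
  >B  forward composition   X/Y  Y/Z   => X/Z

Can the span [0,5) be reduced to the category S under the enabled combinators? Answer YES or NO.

N\PP NP\(N\PP) (PP\NP)/(S/NP) NP (S/NP)\NP
CKY chart[0,5] = {PP}; S ∉ chart

NO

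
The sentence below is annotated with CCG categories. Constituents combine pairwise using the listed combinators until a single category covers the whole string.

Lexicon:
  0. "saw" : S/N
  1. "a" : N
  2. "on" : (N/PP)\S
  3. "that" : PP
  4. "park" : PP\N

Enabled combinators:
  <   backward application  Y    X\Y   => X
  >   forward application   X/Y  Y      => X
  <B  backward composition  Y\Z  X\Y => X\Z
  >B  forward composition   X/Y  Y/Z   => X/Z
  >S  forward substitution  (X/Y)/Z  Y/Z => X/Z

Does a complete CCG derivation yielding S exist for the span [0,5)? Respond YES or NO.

S/N N (N/PP)\S PP PP\N
CKY chart[0,5] = {PP}; S ∉ chart

NO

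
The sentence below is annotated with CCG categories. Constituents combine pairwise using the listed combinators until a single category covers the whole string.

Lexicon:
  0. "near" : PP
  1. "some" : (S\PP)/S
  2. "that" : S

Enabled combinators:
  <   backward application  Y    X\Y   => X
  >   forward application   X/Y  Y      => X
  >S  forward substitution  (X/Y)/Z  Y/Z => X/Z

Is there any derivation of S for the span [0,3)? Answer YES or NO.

[0,3] S   <
  [0,1] "near" : PP
  [1,3] S\PP   >
    [1,2] "some" : (S\PP)/S
    [2,3] "that" : S

YES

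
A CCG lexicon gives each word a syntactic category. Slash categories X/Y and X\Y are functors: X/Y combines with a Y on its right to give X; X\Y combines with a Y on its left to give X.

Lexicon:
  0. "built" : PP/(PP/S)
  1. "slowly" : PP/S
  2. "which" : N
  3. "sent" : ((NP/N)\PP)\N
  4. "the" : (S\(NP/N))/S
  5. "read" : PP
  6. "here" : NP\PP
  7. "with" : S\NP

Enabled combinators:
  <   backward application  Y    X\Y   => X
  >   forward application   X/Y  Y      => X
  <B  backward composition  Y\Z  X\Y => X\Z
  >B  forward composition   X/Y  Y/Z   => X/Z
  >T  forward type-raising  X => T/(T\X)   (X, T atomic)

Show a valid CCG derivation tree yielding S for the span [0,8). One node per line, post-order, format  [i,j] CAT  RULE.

[0,1] PP/(PP/S)  lex  "built"
[1,2] PP/S  lex  "slowly"
[0,2] PP  >  k=1
[2,3] N  lex  "which"
[3,4] ((NP/N)\PP)\N  lex  "sent"
[2,4] (NP/N)\PP  <  k=3
[0,4] NP/N  <  k=2
[4,5] (S\(NP/N))/S  lex  "the"
[5,6] PP  lex  "read"
[6,7] NP\PP  lex  "here"
[7,8] S\NP  lex  "with"
[6,8] S\PP  <B  k=7
[5,8] S  <  k=6
[4,8] S\(NP/N)  >  k=5
[0,8] S  <  k=4

[0,8] S   <
  [0,4] NP/N   <
    [0,2] PP   >
      [0,1] "built" : PP/(PP/S)
      [1,2] "slowly" : PP/S
    [2,4] (NP/N)\PP   <
      [2,3] "which" : N
      [3,4] "sent" : ((NP/N)\PP)\N
  [4,8] S\(NP/N)   >
    [4,5] "the" : (S\(NP/N))/S
    [5,8] S   <
      [5,6] "read" : PP
      [6,8] S\PP   <B
        [6,7] "here" : NP\PP
        [7,8] "with" : S\NP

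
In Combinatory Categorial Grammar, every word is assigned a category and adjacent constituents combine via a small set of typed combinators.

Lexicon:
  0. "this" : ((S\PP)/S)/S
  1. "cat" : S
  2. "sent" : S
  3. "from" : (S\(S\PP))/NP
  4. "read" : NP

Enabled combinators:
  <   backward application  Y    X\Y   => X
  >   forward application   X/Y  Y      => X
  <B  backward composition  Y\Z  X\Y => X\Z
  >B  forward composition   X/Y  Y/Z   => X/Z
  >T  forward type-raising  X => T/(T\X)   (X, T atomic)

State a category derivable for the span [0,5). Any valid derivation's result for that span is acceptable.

[0,5] S   <
  [0,3] S\PP   >
    [0,2] (S\PP)/S   >
      [0,1] "this" : ((S\PP)/S)/S
      [1,2] "cat" : S
    [2,3] "sent" : S
  [3,5] S\(S\PP)   >
    [3,4] "from" : (S\(S\PP))/NP
    [4,5] "read" : NP

S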